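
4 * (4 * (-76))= -1216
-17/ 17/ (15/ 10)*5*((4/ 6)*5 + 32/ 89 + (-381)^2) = -387589730/ 801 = -483882.31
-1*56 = -56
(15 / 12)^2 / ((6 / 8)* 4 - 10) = -25 / 112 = -0.22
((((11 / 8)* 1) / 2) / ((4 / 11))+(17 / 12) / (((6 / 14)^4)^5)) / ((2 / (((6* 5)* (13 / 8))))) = 1410727350412458119275 / 1785233613312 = 790220024.93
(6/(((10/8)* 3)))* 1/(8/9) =9/5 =1.80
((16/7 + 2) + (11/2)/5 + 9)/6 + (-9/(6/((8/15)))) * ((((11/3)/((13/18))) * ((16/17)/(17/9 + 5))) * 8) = -5874419/2877420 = -2.04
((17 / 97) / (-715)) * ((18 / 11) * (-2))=612 / 762905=0.00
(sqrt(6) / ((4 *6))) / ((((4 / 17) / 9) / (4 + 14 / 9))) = 425 *sqrt(6) / 48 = 21.69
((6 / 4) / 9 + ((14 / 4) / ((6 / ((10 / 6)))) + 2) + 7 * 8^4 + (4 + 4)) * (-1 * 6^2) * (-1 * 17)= 17554081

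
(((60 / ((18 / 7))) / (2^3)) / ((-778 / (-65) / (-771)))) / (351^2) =-44975 / 29492424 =-0.00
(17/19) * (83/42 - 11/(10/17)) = -29852/1995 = -14.96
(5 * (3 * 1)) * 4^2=240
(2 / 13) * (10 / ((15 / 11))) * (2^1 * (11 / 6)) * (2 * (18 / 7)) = 1936 / 91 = 21.27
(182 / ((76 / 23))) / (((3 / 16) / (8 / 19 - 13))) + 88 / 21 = -27980944 / 7581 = -3690.93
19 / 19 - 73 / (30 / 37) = -89.03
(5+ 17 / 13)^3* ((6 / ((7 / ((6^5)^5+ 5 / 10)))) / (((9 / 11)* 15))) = 26527855623899857765252088 / 53235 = 498316063189628210110.87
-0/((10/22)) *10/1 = 0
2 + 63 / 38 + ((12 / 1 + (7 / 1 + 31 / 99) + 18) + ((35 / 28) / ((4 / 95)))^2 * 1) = 444129649 / 481536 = 922.32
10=10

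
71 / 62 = 1.15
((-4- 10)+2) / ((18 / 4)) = -8 / 3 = -2.67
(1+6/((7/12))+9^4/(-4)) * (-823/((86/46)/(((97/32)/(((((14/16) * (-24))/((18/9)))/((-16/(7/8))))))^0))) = 863370619/1204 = 717085.23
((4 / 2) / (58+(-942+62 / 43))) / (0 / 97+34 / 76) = -1634 / 322575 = -0.01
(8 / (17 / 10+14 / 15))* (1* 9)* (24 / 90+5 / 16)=1251 / 79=15.84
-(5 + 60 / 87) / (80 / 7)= -231 / 464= -0.50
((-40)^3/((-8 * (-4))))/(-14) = 1000/7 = 142.86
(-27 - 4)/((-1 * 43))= 31/43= 0.72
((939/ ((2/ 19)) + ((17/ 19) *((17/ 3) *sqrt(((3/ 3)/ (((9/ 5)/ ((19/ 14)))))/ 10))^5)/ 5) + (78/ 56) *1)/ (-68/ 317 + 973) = 145380578087 *sqrt(133)/ 999316356161760 + 26396907/ 2878148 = 9.17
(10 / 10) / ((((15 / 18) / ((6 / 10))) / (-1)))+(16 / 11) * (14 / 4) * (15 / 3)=24.73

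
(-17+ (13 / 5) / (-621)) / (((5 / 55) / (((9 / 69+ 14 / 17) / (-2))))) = 108315097 / 1214055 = 89.22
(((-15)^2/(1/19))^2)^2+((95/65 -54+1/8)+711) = 333998469141283.59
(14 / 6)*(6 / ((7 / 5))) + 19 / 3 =49 / 3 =16.33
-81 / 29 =-2.79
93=93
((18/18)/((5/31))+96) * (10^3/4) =25550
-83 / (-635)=83 / 635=0.13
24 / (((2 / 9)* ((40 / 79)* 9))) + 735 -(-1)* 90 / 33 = 83757 / 110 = 761.43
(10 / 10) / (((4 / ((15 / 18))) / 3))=5 / 8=0.62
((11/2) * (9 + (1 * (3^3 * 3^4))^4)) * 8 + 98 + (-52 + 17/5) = 5032894340093647/5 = 1006578868018729.40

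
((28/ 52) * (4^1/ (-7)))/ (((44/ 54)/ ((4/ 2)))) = -108/ 143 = -0.76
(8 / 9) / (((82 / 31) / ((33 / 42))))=682 / 2583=0.26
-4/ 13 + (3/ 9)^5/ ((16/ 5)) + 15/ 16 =15949/ 25272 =0.63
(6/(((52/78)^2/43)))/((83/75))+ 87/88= 525.54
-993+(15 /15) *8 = -985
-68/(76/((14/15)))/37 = -238/10545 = -0.02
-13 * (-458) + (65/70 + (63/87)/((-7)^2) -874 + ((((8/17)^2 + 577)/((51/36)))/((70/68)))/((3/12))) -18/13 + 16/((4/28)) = 51669394643/7626710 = 6774.79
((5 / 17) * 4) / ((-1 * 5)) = -4 / 17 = -0.24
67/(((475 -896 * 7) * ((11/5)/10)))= -3350/63767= -0.05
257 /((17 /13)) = 3341 /17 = 196.53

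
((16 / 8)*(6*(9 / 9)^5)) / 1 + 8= 20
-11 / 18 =-0.61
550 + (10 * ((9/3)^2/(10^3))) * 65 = 11117/20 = 555.85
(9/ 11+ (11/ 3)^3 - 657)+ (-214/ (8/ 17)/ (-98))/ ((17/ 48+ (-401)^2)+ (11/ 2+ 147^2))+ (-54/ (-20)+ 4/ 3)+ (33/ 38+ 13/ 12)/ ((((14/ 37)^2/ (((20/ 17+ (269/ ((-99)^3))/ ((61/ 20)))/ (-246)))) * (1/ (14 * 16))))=-18688283632569327923340791/ 30266639628169572166770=-617.45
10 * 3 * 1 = 30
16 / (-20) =-4 / 5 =-0.80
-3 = -3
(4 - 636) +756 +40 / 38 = 2376 / 19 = 125.05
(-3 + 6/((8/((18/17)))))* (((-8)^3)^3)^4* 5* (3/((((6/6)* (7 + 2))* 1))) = -20282409603651670423947251286016000/17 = -1193082917861862966114544000000000.00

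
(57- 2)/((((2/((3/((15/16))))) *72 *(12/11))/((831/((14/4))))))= 33517/126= 266.01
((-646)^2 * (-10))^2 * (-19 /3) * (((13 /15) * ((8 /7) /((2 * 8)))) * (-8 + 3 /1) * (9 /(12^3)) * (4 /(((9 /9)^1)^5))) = 134424071976350 /189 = 711238476065.34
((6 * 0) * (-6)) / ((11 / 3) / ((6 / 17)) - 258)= 0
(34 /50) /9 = 17 /225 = 0.08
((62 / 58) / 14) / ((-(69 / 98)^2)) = -21266 / 138069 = -0.15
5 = 5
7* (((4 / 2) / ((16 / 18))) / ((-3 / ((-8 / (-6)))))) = -7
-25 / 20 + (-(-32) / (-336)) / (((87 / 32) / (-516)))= 16.83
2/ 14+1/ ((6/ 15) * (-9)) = -17/ 126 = -0.13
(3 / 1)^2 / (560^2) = 9 / 313600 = 0.00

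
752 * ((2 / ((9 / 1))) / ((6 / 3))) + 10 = 842 / 9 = 93.56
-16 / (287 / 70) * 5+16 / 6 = -2072 / 123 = -16.85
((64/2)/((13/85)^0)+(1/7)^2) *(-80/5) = -25104/49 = -512.33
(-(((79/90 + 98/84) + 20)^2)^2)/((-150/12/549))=118142598643712/11390625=10371915.38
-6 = -6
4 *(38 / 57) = 8 / 3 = 2.67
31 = 31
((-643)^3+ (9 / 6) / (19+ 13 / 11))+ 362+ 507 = -39345332013 / 148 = -265846837.93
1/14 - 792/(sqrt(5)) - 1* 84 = -792* sqrt(5)/5 - 1175/14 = -438.12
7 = 7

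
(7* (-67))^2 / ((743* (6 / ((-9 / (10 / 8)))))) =-1319766 / 3715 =-355.25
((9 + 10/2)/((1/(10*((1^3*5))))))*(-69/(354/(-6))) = 818.64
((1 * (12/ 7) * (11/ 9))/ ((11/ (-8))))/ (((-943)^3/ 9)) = 96/ 5869932649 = 0.00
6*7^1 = 42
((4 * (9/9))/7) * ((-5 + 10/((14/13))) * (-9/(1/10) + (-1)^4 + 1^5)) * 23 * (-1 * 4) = 971520/49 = 19826.94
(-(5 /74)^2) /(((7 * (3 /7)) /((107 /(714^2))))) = -2675 /8374928688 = -0.00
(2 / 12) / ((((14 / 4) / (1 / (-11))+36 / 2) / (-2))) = 2 / 123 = 0.02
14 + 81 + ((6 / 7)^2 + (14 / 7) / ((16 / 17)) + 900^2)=317558361 / 392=810097.86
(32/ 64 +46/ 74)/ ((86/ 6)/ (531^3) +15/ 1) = 37280601459/ 498571902212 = 0.07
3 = 3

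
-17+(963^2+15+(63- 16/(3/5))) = 2782210/3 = 927403.33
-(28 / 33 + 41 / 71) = -3341 / 2343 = -1.43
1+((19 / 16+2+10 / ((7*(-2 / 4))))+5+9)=1717 / 112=15.33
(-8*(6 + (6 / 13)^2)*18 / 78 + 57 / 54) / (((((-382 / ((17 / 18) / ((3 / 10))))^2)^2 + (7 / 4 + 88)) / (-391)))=16812368777908750 / 895037529137265702747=0.00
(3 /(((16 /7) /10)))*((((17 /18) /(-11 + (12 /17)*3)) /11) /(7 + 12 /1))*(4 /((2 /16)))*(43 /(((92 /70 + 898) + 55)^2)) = -1065615250 /105624198638277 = -0.00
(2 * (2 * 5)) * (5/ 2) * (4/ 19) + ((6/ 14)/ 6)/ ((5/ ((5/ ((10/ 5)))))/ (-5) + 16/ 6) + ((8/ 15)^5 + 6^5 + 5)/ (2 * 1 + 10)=3394291122112/ 5150840625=658.98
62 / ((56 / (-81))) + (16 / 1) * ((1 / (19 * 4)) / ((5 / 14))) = -236977 / 2660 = -89.09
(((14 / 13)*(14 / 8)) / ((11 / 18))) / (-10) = -441 / 1430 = -0.31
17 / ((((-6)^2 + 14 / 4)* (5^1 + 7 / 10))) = 0.08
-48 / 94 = -24 / 47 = -0.51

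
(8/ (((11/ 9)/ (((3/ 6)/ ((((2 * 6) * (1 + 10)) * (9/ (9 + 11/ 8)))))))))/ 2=83/ 5808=0.01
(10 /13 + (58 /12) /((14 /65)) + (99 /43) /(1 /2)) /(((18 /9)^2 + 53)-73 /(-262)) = 171092681 /352334346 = 0.49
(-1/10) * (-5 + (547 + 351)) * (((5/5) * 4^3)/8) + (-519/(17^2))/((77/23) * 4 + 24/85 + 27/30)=-3460832542/4843555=-714.52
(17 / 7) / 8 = 17 / 56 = 0.30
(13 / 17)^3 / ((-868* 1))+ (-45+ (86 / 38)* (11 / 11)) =-3462802751 / 81025196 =-42.74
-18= -18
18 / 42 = 3 / 7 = 0.43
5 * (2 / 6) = 1.67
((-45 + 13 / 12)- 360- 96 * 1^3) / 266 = -857 / 456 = -1.88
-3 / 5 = -0.60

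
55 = 55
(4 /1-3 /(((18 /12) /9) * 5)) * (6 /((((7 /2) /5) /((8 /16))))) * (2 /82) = 12 /287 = 0.04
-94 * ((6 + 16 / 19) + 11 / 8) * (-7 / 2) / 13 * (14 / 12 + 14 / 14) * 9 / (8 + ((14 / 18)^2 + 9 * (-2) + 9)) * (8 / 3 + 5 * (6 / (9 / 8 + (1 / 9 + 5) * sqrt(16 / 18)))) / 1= -930138174945 * sqrt(2) / 19462517 - 14440623997653 / 1245601088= -79180.34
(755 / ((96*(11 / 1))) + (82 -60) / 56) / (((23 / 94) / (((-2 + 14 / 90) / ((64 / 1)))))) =-31945289 / 244823040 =-0.13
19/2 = 9.50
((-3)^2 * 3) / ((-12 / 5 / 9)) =-405 / 4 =-101.25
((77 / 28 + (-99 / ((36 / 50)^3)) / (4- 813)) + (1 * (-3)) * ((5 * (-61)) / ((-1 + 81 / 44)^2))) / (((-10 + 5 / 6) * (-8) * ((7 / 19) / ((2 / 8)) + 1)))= 7.15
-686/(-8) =343/4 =85.75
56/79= 0.71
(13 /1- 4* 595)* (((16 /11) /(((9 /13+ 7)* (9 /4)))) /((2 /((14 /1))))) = -382928 /275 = -1392.47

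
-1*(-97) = 97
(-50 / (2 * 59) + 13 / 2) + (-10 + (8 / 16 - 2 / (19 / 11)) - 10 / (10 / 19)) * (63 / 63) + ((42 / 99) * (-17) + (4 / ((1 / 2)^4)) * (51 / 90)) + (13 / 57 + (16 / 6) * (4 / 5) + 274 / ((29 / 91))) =867.63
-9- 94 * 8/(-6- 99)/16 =-898/105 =-8.55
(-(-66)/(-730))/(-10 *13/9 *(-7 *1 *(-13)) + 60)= 297/4120850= 0.00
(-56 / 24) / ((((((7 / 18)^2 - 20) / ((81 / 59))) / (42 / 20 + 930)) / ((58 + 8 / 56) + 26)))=12657.74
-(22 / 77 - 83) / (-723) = -193 / 1687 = -0.11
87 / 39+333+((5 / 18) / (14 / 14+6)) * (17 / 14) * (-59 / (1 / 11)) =6970367 / 22932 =303.96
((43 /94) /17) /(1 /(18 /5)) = 387 /3995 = 0.10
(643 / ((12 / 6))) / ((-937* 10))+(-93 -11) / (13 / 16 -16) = 31027111 / 4553820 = 6.81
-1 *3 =-3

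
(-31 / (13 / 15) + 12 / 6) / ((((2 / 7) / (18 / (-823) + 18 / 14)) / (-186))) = 297261387 / 10699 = 27784.03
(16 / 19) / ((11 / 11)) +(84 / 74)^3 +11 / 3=17240837 / 2887221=5.97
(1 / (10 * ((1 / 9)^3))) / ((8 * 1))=729 / 80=9.11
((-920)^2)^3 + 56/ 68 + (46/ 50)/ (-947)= 244042729165926400331059/ 402475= 606355001344000000.82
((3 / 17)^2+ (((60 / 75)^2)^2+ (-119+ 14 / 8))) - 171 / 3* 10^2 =-4202644689 / 722500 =-5816.81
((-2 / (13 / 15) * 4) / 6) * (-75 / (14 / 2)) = 1500 / 91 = 16.48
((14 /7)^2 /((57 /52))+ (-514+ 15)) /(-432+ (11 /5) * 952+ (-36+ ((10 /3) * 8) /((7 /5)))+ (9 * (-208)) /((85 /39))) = -16799825 /26675164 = -0.63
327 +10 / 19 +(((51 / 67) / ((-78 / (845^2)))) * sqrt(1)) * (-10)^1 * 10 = 887455691 / 1273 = 697137.23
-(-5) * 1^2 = 5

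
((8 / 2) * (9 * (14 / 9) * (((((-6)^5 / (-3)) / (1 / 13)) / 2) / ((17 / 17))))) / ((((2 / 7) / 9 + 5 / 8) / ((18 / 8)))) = 1069915392 / 331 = 3232372.79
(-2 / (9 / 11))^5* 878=-4524888896 / 59049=-76629.39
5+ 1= 6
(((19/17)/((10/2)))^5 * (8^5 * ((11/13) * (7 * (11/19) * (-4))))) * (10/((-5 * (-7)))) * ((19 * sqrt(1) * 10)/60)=-39270217023488/173045071875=-226.94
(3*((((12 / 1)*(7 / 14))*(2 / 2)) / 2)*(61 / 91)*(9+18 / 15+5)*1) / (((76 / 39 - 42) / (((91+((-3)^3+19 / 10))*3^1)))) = -61866261 / 136675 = -452.65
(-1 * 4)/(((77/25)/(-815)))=1058.44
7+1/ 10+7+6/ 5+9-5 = 193/ 10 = 19.30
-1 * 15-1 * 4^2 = -31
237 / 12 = 79 / 4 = 19.75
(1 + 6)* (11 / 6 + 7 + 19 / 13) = 5621 / 78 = 72.06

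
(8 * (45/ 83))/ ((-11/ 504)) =-181440/ 913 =-198.73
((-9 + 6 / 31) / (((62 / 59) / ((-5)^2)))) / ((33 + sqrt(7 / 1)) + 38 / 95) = -112077875 / 17755436 + 3355625 * sqrt(7) / 17755436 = -5.81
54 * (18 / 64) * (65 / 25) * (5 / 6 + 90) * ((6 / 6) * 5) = 573885 / 32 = 17933.91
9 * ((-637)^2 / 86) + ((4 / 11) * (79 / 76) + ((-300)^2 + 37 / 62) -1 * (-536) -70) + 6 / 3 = 37034783042 / 278597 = 132933.17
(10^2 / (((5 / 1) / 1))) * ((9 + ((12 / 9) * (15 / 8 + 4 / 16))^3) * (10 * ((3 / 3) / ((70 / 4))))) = 68570 / 189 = 362.80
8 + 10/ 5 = 10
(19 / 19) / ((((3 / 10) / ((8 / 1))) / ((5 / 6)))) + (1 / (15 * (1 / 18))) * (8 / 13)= 13432 / 585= 22.96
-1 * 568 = -568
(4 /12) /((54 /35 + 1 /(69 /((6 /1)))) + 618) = 805 /1496406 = 0.00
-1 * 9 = -9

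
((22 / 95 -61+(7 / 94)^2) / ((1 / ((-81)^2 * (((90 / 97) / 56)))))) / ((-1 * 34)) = 3011828080077 / 15503080096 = 194.27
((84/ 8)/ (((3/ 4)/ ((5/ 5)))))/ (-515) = -14/ 515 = -0.03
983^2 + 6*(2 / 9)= 2898871 / 3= 966290.33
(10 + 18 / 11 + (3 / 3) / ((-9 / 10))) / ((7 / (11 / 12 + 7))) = 49495 / 4158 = 11.90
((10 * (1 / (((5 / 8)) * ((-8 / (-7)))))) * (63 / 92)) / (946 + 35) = 49 / 5014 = 0.01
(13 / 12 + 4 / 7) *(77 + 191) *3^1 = 9313 / 7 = 1330.43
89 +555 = 644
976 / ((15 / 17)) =16592 / 15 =1106.13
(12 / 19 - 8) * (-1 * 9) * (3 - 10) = -464.21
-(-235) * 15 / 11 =3525 / 11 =320.45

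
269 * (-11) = -2959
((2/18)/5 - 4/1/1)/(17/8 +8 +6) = -1432/5805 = -0.25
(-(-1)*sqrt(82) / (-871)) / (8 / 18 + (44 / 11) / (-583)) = -5247*sqrt(82) / 1999816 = -0.02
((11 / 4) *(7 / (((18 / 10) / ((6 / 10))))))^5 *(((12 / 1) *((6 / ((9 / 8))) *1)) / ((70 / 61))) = 23587690511 / 38880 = 606679.28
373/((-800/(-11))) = 4103/800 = 5.13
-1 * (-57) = 57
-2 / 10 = -1 / 5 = -0.20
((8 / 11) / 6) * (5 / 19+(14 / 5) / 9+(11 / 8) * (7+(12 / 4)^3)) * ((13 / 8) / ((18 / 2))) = 2104037 / 2031480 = 1.04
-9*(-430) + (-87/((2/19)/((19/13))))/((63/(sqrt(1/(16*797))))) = 3870 -10469*sqrt(797)/1740648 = 3869.83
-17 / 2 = -8.50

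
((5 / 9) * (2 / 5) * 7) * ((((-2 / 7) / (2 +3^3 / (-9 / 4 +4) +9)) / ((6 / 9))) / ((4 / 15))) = -7 / 74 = -0.09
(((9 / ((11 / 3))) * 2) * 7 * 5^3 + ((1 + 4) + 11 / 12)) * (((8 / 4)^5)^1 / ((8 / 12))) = 2271124 / 11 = 206465.82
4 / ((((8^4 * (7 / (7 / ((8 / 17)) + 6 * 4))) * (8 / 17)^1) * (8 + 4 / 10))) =26435 / 19267584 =0.00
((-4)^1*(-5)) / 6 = 10 / 3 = 3.33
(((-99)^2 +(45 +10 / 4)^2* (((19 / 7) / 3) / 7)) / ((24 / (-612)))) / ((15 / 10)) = -100885871 / 588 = -171574.61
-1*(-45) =45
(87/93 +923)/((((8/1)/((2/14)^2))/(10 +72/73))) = 5742721/221774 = 25.89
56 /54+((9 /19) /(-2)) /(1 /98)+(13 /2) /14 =-311831 /14364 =-21.71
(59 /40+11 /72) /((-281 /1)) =-293 /50580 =-0.01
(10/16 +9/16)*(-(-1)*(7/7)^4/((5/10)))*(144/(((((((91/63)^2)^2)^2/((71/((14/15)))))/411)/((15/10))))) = 9666046282530195/11420230094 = 846396.81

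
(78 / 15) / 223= 26 / 1115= 0.02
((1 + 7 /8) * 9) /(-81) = -0.21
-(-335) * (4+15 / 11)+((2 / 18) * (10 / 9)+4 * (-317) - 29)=499.94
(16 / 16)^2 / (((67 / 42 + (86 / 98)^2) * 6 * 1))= 2401 / 34075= 0.07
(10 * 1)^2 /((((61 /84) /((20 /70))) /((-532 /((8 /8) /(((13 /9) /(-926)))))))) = 2766400 /84729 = 32.65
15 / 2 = 7.50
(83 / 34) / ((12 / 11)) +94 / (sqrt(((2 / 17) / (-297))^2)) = 96820537 / 408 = 237305.24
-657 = -657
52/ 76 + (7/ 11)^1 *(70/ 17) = 11741/ 3553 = 3.30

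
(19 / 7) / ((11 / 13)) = 247 / 77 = 3.21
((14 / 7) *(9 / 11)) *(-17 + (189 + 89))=4698 / 11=427.09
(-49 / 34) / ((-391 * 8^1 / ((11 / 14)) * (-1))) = -77 / 212704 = -0.00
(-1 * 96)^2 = 9216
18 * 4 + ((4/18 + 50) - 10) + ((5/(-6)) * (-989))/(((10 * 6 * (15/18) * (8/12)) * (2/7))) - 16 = 182.76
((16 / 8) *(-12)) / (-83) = 24 / 83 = 0.29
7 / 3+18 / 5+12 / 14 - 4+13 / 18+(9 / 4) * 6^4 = 1839293 / 630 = 2919.51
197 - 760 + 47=-516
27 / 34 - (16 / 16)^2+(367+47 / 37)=463025 / 1258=368.06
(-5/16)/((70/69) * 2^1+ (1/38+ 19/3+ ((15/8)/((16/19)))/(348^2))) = -47042176/1262785573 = -0.04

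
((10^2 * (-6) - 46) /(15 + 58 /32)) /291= -10336 /78279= -0.13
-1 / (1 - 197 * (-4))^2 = -1 / 622521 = -0.00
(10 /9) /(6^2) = 5 /162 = 0.03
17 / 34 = 1 / 2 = 0.50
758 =758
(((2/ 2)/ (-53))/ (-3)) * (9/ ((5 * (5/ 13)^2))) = 507/ 6625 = 0.08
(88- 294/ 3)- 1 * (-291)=281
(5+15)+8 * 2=36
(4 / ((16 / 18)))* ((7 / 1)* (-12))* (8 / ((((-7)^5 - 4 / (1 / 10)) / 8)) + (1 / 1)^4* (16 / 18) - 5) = 26204430 / 16847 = 1555.44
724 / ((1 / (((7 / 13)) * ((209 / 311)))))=261.99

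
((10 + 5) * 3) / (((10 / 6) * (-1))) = -27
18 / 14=9 / 7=1.29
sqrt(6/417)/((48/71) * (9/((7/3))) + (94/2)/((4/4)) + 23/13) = 6461 * sqrt(278)/46140494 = 0.00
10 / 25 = 2 / 5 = 0.40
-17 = -17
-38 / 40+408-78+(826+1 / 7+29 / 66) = 1155.63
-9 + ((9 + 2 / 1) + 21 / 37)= 95 / 37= 2.57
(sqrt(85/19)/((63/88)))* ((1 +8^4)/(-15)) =-360536* sqrt(1615)/17955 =-806.96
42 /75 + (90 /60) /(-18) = 0.48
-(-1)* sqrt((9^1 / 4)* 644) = 3* sqrt(161) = 38.07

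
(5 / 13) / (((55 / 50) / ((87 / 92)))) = 2175 / 6578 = 0.33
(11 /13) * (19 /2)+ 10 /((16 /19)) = 2071 /104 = 19.91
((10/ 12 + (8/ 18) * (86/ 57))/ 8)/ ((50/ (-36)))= -1543/ 11400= -0.14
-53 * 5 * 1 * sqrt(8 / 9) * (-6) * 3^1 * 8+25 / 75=1 / 3+25440 * sqrt(2)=35977.93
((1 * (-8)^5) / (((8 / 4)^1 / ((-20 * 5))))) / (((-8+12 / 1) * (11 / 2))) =819200 / 11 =74472.73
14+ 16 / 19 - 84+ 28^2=13582 / 19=714.84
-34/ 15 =-2.27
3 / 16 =0.19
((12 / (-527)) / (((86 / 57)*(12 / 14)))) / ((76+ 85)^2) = -57 / 83913683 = -0.00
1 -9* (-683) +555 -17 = 6686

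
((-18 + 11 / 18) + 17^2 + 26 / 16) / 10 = 19673 / 720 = 27.32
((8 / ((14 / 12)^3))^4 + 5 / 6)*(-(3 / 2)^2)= -1451.25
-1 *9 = -9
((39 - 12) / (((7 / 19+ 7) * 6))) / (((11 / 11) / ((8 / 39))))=57 / 455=0.13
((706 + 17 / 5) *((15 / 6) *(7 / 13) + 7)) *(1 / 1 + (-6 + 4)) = -769699 / 130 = -5920.76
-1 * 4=-4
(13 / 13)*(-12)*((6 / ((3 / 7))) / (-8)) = 21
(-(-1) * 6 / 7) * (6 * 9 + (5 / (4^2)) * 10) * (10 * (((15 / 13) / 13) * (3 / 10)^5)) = 999459 / 9464000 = 0.11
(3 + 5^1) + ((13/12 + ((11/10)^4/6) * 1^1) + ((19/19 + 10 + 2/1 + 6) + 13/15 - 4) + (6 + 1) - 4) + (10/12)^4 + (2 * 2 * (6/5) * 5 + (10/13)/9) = 1111162241/21060000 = 52.76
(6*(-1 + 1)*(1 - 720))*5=0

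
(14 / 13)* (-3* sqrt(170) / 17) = -42* sqrt(170) / 221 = -2.48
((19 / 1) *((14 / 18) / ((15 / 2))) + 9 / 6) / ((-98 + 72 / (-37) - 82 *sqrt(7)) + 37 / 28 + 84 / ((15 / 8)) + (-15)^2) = -206164062160 *sqrt(7) / 12871710552933 - 47818743686 / 1430190061437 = -0.08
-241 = -241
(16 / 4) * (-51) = -204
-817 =-817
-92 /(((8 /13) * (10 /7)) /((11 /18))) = -23023 /360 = -63.95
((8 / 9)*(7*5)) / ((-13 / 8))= -2240 / 117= -19.15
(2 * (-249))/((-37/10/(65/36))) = 26975/111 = 243.02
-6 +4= -2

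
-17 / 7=-2.43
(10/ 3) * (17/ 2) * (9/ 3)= 85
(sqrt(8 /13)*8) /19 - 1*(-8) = 16*sqrt(26) /247 + 8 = 8.33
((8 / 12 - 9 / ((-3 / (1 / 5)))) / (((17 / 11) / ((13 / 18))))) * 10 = 2717 / 459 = 5.92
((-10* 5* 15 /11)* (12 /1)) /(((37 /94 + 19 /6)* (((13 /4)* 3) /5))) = -4230000 /35893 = -117.85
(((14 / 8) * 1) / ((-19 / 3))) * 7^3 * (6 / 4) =-21609 / 152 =-142.16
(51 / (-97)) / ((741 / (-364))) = 476 / 1843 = 0.26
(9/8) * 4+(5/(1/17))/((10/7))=64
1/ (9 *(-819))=-1/ 7371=-0.00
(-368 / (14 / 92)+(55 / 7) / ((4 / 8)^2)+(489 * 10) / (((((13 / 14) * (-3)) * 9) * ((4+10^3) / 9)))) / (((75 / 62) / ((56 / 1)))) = -27060836944 / 244725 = -110576.51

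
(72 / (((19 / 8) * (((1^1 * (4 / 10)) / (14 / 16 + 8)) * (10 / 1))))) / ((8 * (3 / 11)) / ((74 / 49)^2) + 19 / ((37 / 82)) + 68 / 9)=86604309 / 65175890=1.33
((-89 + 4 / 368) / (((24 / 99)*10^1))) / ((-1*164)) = 270171 / 1207040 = 0.22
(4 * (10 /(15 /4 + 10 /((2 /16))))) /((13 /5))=160 /871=0.18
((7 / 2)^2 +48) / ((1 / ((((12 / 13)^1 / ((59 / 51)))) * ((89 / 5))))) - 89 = 2940382 / 3835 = 766.72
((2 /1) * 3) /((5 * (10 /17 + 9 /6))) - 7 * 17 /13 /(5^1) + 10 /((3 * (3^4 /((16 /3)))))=-3487613 /3364335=-1.04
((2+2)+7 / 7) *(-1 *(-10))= 50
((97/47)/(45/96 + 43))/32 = 97/65377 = 0.00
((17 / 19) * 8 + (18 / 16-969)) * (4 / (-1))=146029 / 38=3842.87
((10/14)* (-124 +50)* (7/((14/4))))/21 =-740/147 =-5.03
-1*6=-6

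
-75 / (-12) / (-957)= -25 / 3828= -0.01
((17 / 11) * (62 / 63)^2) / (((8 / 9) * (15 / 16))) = 130696 / 72765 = 1.80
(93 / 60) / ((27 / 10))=31 / 54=0.57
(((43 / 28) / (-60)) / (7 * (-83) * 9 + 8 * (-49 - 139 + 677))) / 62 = 43 / 137178720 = 0.00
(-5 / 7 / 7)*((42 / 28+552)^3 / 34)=-6782860215 / 13328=-508918.08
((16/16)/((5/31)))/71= 0.09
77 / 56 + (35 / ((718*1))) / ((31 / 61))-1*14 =-1115489 / 89032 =-12.53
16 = 16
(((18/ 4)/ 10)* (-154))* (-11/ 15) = 2541/ 50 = 50.82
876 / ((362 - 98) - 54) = 146 / 35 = 4.17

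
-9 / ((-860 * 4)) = 9 / 3440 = 0.00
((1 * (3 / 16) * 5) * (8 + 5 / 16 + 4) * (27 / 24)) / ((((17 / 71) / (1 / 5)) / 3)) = 1132947 / 34816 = 32.54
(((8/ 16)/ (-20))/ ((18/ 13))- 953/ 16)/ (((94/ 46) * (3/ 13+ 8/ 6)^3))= -7.62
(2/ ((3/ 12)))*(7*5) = 280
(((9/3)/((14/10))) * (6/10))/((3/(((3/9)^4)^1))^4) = 1/2711943423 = 0.00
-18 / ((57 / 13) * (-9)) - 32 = -1798 / 57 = -31.54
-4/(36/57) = -19/3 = -6.33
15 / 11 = 1.36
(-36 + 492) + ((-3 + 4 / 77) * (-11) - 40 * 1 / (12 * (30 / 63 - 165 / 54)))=222823 / 455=489.72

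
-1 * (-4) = 4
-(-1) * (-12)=-12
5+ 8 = 13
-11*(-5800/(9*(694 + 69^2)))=12760/9819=1.30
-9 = -9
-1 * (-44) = 44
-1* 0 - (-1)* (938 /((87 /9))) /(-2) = -1407 /29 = -48.52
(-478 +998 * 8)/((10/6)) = 22518/5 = 4503.60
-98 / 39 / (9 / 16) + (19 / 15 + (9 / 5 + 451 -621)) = -171.40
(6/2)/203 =3/203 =0.01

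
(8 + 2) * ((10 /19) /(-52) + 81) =200045 /247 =809.90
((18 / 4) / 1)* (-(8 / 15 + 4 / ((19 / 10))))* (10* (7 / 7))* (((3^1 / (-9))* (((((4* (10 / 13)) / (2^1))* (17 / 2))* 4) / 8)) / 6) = 31960 / 741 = 43.13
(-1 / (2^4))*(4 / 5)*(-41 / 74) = 41 / 1480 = 0.03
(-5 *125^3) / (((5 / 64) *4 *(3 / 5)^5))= -97656250000 / 243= -401877572.02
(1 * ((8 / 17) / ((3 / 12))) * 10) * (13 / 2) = 2080 / 17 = 122.35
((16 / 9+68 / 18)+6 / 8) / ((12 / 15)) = 1135 / 144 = 7.88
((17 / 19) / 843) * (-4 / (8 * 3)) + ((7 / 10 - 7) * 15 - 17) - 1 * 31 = -6847276 / 48051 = -142.50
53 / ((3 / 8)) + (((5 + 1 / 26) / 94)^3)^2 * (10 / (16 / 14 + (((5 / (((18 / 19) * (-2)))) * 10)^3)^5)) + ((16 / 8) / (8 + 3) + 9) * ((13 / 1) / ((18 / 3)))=18264619717309700768363655722609773435762885623332244024017743 / 113284926354895240175923435550520735229092165357312452529598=161.23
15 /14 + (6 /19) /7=1.12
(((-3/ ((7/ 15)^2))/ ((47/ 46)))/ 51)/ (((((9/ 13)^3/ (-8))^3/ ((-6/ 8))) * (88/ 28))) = -780491153852800/ 882787805361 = -884.12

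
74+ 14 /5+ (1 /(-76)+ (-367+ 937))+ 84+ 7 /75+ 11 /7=29224819 /39900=732.45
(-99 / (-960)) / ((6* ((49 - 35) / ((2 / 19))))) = 11 / 85120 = 0.00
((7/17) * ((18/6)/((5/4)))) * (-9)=-756/85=-8.89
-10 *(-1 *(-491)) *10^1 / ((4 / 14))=-171850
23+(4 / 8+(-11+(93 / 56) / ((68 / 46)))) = 13.62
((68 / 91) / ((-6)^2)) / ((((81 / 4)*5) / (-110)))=-1496 / 66339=-0.02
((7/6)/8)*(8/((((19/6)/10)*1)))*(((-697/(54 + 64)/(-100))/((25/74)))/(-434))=-25789/17375500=-0.00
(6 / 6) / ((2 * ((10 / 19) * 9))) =19 / 180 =0.11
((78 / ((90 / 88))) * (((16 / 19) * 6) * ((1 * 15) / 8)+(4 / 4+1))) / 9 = 249392 / 2565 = 97.23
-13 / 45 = -0.29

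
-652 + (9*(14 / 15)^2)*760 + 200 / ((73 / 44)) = 1980836 / 365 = 5426.95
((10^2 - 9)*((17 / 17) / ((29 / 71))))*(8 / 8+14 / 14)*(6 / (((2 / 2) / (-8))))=-620256 / 29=-21388.14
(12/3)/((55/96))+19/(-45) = 6.56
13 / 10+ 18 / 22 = 233 / 110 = 2.12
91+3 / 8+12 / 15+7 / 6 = 11201 / 120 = 93.34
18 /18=1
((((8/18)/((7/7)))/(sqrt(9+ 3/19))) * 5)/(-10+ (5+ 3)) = -5 * sqrt(3306)/783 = -0.37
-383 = -383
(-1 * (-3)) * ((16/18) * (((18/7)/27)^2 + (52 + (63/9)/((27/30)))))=210928/1323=159.43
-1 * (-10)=10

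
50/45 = 10/9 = 1.11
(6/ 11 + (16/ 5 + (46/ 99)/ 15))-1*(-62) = 97678/ 1485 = 65.78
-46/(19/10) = -460/19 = -24.21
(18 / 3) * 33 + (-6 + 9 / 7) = 193.29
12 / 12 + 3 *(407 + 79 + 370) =2569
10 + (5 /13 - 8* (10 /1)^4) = -79989.62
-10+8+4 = 2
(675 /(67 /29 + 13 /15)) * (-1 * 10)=-1468125 /691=-2124.64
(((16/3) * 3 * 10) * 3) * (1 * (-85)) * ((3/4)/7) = -30600/7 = -4371.43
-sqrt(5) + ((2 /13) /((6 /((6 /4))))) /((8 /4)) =1 /52-sqrt(5) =-2.22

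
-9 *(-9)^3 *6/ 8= 19683/ 4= 4920.75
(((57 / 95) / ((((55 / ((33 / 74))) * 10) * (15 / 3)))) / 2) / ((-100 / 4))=-9 / 4625000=-0.00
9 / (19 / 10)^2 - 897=-322917 / 361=-894.51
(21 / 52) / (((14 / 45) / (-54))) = -3645 / 52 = -70.10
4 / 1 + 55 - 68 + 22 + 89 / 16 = 297 / 16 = 18.56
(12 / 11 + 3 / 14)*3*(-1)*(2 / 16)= -603 / 1232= -0.49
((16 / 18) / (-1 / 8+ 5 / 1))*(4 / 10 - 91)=-9664 / 585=-16.52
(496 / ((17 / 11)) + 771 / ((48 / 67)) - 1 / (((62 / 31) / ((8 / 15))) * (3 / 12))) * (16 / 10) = 5695933 / 2550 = 2233.70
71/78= 0.91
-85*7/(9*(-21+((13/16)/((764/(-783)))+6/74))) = 269111360/88541991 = 3.04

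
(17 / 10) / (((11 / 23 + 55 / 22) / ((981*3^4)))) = 31069251 / 685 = 45356.57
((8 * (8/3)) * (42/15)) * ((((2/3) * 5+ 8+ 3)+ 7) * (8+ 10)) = 114688/5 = 22937.60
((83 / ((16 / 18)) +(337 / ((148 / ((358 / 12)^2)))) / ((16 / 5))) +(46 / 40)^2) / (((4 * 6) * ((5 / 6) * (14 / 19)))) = 4211340329 / 85248000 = 49.40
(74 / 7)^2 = 5476 / 49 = 111.76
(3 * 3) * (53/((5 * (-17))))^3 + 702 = 429775857/614125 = 699.82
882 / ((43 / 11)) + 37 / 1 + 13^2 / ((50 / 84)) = 546.55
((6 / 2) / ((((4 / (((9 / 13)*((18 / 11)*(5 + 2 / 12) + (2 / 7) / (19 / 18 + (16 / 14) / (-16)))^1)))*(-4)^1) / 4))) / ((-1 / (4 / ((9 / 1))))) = 8946 / 4433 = 2.02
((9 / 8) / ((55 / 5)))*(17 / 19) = 153 / 1672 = 0.09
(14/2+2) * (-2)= -18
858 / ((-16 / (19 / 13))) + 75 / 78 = -8051 / 104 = -77.41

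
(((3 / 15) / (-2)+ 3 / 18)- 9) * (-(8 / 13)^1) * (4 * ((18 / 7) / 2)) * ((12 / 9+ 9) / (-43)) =-6.79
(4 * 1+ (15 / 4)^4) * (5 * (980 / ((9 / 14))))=442890175 / 288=1537813.11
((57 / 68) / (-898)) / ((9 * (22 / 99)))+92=11235719 / 122128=92.00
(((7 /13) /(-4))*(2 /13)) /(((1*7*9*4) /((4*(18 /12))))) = -1 /2028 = -0.00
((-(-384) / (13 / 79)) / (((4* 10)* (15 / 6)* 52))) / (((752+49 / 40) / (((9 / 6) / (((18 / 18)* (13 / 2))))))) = 15168 / 110322355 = 0.00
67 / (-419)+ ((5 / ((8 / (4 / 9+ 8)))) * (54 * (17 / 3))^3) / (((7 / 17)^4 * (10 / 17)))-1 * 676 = 8996508127794051 / 1006019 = 8942682124.09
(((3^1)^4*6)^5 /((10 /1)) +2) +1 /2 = 27113235502201 /10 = 2711323550220.10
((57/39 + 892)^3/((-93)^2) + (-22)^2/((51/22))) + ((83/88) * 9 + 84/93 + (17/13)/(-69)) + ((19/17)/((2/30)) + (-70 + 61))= 54063637738098185/653815758024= 82689.41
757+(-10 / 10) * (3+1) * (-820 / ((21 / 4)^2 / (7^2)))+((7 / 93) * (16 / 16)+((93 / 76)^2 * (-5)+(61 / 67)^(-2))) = 39467781723085 / 5996406384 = 6581.91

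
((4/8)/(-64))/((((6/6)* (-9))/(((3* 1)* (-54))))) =-9/64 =-0.14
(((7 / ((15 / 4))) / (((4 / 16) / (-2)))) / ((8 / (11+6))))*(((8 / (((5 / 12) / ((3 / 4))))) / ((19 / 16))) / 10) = -91392 / 2375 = -38.48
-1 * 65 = -65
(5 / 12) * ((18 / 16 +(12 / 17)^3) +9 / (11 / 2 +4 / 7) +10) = 2546717 / 471648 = 5.40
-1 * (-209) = 209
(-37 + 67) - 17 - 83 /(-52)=759 /52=14.60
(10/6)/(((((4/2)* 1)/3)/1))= 2.50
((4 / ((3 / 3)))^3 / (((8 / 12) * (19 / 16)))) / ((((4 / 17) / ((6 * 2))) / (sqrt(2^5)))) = 313344 * sqrt(2) / 19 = 23322.91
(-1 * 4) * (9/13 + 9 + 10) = -78.77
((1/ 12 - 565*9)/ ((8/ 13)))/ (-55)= 793247/ 5280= 150.24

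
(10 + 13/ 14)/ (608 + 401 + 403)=0.01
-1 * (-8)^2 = -64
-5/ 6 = -0.83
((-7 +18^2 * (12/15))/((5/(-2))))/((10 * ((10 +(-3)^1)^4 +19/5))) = -1261/300600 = -0.00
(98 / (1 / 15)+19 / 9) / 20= 13249 / 180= 73.61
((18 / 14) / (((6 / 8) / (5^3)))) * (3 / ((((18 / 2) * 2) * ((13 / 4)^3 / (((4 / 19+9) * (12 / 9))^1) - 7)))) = -1600000 / 188371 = -8.49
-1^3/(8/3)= -3/8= -0.38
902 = 902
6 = 6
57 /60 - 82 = -1621 /20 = -81.05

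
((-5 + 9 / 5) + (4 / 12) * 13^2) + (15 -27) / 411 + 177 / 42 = 1649051 / 28770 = 57.32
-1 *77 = -77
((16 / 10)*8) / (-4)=-16 / 5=-3.20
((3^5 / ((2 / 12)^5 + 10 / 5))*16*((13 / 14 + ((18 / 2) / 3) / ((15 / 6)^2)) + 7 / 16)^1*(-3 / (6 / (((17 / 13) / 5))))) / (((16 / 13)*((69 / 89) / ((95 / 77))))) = -2924760801969 / 4820263525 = -606.76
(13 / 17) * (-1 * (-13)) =169 / 17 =9.94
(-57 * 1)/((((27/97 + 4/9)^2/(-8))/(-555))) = -192879607320/398161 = -484426.17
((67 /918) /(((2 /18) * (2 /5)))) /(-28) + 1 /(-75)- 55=-55.07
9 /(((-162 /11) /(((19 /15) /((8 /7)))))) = -1463 /2160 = -0.68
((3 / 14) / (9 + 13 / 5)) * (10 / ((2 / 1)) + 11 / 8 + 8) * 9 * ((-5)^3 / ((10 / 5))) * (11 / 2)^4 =-28412690625 / 207872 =-136683.59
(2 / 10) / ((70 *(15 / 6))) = 1 / 875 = 0.00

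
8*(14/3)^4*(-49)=-15059072/81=-185914.47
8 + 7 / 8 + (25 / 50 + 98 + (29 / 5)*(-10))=395 / 8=49.38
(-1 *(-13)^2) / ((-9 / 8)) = 1352 / 9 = 150.22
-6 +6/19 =-108/19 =-5.68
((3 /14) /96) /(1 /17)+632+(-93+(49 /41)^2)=407018657 /753088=540.47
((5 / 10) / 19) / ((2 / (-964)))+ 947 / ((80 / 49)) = 862377 / 1520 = 567.35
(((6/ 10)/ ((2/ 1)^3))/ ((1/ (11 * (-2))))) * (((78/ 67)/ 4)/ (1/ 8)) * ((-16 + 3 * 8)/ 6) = -1716/ 335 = -5.12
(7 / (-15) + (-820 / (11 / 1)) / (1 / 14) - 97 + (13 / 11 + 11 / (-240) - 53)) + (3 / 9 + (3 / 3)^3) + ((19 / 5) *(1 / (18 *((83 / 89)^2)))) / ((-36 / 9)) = -65019894949 / 54560880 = -1191.69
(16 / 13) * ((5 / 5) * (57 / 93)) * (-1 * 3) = -912 / 403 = -2.26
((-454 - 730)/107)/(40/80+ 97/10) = -5920/5457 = -1.08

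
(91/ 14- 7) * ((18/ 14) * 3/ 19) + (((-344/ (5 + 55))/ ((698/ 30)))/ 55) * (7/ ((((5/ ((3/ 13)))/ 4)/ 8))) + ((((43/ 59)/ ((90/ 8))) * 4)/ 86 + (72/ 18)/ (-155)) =-932096922077/ 5463102194550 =-0.17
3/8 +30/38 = 1.16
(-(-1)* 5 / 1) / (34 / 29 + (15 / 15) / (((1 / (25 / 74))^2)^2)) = 4348053520 / 1030871709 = 4.22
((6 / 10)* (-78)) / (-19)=234 / 95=2.46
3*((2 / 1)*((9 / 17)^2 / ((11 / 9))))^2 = 6377292 / 10106041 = 0.63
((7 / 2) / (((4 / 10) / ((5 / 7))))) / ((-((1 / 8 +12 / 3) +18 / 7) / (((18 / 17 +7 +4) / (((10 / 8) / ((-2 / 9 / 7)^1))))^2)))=-215168 / 2457945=-0.09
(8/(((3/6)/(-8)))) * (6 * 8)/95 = -6144/95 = -64.67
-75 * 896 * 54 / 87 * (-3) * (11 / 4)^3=75467700 / 29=2602334.48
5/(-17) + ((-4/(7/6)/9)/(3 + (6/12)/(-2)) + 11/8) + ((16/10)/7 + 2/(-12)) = 52583/52360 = 1.00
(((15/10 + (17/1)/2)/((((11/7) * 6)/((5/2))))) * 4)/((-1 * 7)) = -50/33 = -1.52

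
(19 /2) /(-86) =-19 /172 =-0.11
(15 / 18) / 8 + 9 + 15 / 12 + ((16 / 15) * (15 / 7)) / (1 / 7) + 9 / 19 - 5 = 19907 / 912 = 21.83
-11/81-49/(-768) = -1493/20736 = -0.07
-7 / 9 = -0.78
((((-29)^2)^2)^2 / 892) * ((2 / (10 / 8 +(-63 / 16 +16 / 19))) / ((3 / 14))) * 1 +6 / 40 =-2836394455.57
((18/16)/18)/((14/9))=9/224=0.04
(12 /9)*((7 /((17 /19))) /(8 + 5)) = 532 /663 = 0.80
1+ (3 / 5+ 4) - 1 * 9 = -17 / 5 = -3.40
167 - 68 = 99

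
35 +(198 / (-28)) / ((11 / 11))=391 / 14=27.93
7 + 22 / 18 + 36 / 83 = 6466 / 747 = 8.66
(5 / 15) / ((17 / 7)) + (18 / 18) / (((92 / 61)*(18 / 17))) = 21493 / 28152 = 0.76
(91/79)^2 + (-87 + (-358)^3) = -286354540278/6241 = -45882797.67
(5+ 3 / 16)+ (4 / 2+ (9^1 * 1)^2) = 1411 / 16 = 88.19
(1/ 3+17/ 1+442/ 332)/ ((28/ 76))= 50.66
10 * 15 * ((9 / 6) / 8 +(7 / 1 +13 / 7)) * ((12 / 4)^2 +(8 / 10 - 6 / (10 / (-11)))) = 622995 / 28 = 22249.82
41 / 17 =2.41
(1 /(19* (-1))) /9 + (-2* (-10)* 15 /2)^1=25649 /171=149.99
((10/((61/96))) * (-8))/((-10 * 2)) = 6.30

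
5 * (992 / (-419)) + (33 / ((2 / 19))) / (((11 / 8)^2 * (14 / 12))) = 4203616 / 32263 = 130.29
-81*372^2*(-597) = 6691835088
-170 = -170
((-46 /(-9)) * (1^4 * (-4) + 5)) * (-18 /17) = -92 /17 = -5.41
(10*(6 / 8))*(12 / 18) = 5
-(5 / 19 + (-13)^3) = 41738 / 19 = 2196.74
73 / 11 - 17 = -114 / 11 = -10.36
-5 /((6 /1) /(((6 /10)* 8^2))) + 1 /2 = -63 /2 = -31.50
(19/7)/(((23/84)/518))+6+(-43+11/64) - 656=4442.13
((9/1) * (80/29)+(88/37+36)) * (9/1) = 610380/1073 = 568.85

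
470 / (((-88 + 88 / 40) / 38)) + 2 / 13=-89234 / 429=-208.00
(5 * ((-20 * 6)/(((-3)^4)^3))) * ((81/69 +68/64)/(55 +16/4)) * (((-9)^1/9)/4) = 20575/1923107832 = 0.00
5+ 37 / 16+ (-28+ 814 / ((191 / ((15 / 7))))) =-247187 / 21392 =-11.56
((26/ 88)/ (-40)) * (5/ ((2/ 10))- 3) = -13/ 80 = -0.16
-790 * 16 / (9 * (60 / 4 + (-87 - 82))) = 6320 / 693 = 9.12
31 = 31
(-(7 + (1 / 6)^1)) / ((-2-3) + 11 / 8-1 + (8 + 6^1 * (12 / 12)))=-0.76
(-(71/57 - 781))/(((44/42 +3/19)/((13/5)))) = 1681.74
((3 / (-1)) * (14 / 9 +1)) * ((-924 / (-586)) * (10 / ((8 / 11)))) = -166.22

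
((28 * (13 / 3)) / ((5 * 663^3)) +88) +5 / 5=89.00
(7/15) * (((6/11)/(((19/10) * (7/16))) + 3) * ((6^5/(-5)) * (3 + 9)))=-166375296/5225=-31842.16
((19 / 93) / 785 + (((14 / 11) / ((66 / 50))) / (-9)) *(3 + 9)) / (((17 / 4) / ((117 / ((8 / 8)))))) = -1771229356 / 50057095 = -35.38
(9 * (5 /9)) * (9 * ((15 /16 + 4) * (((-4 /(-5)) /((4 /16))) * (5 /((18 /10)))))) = 1975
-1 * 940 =-940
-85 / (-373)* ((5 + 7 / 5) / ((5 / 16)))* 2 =17408 / 1865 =9.33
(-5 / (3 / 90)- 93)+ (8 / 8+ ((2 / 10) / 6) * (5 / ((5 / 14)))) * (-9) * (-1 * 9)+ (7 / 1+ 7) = -551 / 5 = -110.20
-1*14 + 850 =836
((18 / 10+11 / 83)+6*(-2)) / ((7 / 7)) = -4178 / 415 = -10.07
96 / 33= 2.91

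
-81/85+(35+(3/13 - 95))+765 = 778227/1105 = 704.28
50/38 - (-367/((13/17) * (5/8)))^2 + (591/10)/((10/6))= -94659989919/160550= -589598.19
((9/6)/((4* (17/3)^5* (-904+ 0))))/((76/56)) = -0.00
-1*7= -7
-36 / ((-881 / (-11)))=-396 / 881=-0.45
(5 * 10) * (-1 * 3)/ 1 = -150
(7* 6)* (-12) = -504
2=2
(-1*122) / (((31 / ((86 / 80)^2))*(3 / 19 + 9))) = -2142991 / 4315200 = -0.50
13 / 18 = 0.72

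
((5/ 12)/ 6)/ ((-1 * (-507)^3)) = 5/ 9383316696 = 0.00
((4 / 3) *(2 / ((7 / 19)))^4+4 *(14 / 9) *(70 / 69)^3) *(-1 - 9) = -82659497146880 / 7098750981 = -11644.23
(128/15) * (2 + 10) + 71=173.40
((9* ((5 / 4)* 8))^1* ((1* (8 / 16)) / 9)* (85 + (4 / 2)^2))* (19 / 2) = 8455 / 2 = 4227.50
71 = 71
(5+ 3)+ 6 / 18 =25 / 3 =8.33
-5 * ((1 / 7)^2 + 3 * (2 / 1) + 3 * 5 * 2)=-8825 / 49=-180.10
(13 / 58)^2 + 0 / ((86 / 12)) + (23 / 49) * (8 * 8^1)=4960089 / 164836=30.09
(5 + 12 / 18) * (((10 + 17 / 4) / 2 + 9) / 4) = 731 / 32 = 22.84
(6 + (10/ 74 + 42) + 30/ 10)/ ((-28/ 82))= -38786/ 259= -149.75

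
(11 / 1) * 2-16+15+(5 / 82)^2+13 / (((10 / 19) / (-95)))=-15636637 / 6724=-2325.50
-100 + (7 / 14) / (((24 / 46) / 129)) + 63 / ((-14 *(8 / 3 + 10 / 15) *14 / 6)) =23.05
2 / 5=0.40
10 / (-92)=-5 / 46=-0.11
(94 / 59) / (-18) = -47 / 531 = -0.09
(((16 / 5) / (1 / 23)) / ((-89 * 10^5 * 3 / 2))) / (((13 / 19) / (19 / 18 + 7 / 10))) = -0.00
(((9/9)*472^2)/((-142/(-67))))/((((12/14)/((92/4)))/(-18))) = -3604756512/71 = -50771218.48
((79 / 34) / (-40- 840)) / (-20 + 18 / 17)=79 / 566720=0.00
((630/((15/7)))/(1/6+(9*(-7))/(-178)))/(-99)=-8722/1529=-5.70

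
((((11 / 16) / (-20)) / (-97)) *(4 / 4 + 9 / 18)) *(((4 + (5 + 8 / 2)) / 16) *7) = 3003 / 993280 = 0.00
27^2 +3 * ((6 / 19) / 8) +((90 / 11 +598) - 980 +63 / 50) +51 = 8518009 / 20900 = 407.56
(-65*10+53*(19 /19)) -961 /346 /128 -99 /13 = -348116173 /575744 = -604.64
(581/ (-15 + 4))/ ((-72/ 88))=581/ 9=64.56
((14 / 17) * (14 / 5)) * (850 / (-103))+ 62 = 4426 / 103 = 42.97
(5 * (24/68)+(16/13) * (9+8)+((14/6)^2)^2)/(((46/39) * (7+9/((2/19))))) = 187351/390609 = 0.48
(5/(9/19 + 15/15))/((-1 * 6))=-95/168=-0.57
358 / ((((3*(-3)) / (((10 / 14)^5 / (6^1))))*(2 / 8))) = -2237500 / 453789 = -4.93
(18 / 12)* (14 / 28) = 3 / 4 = 0.75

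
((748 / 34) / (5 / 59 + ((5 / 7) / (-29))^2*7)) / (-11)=-347333 / 15455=-22.47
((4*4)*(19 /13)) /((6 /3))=152 /13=11.69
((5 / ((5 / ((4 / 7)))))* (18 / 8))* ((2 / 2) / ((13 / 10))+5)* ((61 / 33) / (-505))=-2745 / 101101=-0.03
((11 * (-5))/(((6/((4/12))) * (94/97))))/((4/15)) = -11.82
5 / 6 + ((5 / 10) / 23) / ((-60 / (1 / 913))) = 2099899 / 2519880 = 0.83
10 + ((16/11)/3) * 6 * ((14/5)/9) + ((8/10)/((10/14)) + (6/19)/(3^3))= 62892/5225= 12.04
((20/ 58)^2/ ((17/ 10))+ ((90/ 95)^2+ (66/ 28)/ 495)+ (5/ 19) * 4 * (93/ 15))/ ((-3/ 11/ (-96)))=2639.48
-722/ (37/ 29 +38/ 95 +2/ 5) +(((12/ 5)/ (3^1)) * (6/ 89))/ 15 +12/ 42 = -232741492/ 669725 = -347.52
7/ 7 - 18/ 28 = 5/ 14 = 0.36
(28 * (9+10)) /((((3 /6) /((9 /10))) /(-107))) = -512316 /5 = -102463.20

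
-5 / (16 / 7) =-35 / 16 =-2.19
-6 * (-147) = 882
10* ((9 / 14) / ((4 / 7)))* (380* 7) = 29925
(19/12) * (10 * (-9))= -142.50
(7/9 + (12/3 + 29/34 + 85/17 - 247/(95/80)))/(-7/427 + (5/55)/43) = 1742576935/126072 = 13822.08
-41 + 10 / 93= -3803 / 93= -40.89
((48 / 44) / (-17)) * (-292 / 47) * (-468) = -1639872 / 8789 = -186.58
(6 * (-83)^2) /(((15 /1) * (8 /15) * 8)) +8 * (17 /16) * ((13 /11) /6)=683779 /1056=647.52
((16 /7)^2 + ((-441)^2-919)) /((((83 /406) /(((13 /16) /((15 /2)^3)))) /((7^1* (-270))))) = -7151534676 /2075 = -3446522.74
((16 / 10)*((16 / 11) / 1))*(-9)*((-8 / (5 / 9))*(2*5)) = 165888 / 55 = 3016.15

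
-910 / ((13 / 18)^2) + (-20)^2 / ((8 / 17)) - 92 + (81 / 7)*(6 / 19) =-1699540 / 1729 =-982.96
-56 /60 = -14 /15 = -0.93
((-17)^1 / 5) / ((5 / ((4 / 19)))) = -68 / 475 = -0.14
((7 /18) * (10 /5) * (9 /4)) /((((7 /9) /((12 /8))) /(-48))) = -162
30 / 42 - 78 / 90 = -16 / 105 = -0.15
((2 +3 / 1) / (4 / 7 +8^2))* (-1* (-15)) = 525 / 452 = 1.16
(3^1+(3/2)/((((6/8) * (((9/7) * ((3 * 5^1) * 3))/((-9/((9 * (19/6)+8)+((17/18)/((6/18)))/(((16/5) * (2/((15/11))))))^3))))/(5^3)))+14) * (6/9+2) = 21813801927683464/481208357778147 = 45.33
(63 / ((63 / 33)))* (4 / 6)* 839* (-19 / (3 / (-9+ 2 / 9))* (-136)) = -3767942288 / 27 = -139553418.07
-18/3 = -6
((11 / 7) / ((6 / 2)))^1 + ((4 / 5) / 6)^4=185737 / 354375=0.52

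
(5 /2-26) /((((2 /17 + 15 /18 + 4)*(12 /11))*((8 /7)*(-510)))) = 3619 /484800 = 0.01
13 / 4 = 3.25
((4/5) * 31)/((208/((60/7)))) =93/91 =1.02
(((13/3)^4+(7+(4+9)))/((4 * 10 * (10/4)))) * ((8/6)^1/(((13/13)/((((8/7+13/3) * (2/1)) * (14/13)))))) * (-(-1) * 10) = 5553304/9477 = 585.98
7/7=1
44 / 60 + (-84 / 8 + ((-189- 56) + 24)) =-6923 / 30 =-230.77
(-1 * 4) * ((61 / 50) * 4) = -488 / 25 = -19.52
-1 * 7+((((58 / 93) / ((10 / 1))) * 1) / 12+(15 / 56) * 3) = -6.19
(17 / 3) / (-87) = -17 / 261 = -0.07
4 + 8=12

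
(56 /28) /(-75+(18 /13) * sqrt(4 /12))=-8450 /316839 - 52 * sqrt(3) /316839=-0.03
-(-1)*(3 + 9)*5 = 60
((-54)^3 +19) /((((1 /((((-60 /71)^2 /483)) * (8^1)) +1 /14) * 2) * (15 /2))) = -705353600 /5686007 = -124.05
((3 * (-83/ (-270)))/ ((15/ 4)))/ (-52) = -83/ 17550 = -0.00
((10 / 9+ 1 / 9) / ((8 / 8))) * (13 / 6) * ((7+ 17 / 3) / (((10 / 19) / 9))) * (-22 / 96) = -567853 / 4320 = -131.45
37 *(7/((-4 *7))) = -37/4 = -9.25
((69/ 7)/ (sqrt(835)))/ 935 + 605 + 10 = 69 * sqrt(835)/ 5465075 + 615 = 615.00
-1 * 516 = -516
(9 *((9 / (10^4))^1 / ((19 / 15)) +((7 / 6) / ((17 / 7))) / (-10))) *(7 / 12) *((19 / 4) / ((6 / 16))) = -642061 / 204000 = -3.15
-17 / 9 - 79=-80.89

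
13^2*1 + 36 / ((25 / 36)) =220.84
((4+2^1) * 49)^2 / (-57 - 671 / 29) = -89523 / 83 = -1078.59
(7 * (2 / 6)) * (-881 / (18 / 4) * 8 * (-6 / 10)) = 2192.71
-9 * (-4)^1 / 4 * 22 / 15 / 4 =33 / 10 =3.30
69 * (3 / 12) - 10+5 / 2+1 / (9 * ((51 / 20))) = 9.79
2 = 2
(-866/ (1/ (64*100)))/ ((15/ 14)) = -5172906.67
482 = 482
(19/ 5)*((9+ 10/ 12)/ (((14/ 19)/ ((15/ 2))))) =380.34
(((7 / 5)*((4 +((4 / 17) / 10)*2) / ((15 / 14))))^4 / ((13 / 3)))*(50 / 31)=2583259699426230272 / 8874921884765625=291.07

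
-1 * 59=-59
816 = 816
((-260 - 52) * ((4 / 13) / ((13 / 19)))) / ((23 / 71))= -129504 / 299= -433.12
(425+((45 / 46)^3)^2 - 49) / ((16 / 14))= 329.77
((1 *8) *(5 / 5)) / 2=4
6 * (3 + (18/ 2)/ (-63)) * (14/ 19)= 12.63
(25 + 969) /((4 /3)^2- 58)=-4473 /253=-17.68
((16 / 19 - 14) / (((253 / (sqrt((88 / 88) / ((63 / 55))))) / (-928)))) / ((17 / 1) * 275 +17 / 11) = 116000 * sqrt(385) / 236041617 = 0.01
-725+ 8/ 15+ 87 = -9562/ 15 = -637.47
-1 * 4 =-4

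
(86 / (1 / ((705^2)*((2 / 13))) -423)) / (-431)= 85488300 / 181228232047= 0.00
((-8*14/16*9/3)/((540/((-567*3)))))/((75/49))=21609/500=43.22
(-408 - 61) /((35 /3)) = -201 /5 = -40.20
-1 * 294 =-294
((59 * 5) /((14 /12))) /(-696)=-295 /812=-0.36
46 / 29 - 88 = -2506 / 29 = -86.41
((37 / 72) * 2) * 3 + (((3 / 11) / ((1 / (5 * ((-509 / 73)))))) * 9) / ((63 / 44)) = -347573 / 6132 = -56.68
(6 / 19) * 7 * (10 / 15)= 28 / 19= 1.47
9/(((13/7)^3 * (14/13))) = 1.30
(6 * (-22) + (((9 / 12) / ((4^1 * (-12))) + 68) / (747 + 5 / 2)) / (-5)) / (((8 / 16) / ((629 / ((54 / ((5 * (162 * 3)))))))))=-179245550691 / 23984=-7473546.98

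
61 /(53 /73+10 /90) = 40077 /550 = 72.87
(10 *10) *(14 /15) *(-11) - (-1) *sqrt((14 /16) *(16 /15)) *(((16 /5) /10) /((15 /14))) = -3080 /3 + 112 *sqrt(210) /5625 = -1026.38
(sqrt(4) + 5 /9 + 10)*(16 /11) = 1808 /99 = 18.26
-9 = -9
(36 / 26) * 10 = 180 / 13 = 13.85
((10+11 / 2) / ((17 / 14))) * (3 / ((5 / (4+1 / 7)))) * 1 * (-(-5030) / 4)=39899.74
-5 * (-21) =105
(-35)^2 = 1225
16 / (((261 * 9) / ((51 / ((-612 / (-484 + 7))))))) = 212 / 783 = 0.27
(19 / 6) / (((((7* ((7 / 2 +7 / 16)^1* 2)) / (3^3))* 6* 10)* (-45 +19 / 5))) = -19 / 30282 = -0.00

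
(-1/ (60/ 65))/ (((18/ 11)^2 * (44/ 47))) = -6721/ 15552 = -0.43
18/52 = 9/26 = 0.35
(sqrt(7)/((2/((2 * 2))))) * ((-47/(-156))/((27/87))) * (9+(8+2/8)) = 88.61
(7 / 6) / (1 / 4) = 14 / 3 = 4.67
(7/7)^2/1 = 1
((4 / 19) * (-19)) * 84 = -336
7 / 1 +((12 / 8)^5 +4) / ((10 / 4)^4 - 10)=6881 / 930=7.40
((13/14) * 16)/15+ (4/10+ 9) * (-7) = -64.81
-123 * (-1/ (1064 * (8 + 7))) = 41/ 5320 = 0.01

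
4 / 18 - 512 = -511.78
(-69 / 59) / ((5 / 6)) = -414 / 295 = -1.40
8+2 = 10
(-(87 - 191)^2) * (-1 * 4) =43264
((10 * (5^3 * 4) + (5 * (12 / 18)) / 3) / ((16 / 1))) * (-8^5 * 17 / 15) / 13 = -313413632 / 351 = -892916.33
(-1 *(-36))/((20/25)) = 45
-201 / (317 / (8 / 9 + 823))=-496805 / 951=-522.40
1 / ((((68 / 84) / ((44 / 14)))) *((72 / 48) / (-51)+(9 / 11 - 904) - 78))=-1452 / 366973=-0.00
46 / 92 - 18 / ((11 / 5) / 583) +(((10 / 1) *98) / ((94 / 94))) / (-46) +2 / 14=-1542593 / 322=-4790.66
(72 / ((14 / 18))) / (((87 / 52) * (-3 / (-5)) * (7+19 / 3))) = 1404 / 203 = 6.92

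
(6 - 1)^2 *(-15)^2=5625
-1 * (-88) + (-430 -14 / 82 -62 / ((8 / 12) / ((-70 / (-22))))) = -287774 / 451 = -638.08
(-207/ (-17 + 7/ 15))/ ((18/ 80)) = 1725/ 31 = 55.65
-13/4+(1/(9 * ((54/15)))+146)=46261/324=142.78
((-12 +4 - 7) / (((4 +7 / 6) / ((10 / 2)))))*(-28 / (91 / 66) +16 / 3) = 87600 / 403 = 217.37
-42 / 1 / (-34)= 21 / 17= 1.24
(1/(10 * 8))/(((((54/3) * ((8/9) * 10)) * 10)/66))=33/64000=0.00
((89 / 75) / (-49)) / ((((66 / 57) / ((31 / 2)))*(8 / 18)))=-157263 / 215600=-0.73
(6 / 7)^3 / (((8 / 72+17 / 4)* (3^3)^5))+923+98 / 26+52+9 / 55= 2225693058917843 / 2273591104785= 978.93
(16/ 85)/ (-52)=-4/ 1105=-0.00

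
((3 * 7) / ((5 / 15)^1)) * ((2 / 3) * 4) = 168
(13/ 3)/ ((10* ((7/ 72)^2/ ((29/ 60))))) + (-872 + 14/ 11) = -11434466/ 13475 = -848.57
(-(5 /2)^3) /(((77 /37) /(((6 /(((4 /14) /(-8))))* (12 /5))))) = 33300 /11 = 3027.27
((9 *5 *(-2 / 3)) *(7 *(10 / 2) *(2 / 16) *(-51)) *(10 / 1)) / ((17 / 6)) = 23625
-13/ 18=-0.72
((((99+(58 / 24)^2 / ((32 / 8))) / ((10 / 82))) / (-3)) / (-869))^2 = 225143607049 / 2254898663424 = 0.10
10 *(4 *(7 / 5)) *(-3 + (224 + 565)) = 44016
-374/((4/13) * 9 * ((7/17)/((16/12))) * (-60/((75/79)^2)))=5165875/786366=6.57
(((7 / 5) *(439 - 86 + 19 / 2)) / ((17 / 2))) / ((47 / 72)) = 73080 / 799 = 91.46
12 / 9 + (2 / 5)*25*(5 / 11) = 194 / 33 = 5.88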